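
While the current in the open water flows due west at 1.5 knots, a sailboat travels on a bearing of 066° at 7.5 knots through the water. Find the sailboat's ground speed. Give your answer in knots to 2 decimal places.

6.16 knots

Taking east as x and north as y: velocity relative to the water = (6.852, 3.051) knots; the water relative to ground = (-1.500, 0.000) knots.
Velocity relative to ground = (6.852, 3.051) + (-1.500, 0.000) = (5.352, 3.051) knots.
Speed = |(5.352, 3.051)| = 6.160 knots.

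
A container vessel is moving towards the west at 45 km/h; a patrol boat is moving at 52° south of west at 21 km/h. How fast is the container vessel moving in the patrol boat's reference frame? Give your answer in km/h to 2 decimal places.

36.09 km/h

Taking east as x and north as y: container vessel velocity = (-45.000, 0.000) km/h; patrol boat velocity = (-12.929, -16.548) km/h.
Velocity of container vessel relative to patrol boat = (-45.000, 0.000) − (-12.929, -16.548) = (-32.071, 16.548) km/h.
Magnitude = |(-32.071, 16.548)| = 36.089 km/h.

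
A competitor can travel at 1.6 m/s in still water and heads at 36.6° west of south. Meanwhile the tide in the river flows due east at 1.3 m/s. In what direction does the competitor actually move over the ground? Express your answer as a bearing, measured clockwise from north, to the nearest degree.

Taking east as x and north as y: velocity relative to the water = (-0.954, -1.285) m/s; the water relative to ground = (1.300, 0.000) m/s.
Velocity relative to ground = (-0.954, -1.285) + (1.300, 0.000) = (0.346, -1.285) m/s.
Bearing = atan2(0.35, -1.28) = 164.92° clockwise from north.

165°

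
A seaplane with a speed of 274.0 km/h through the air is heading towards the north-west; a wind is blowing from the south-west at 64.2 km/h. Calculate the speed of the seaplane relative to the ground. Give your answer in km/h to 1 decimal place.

281.4 km/h

Taking east as x and north as y: velocity relative to the air = (-193.747, 193.747) km/h; the air relative to ground = (45.396, 45.396) km/h.
Velocity relative to ground = (-193.747, 193.747) + (45.396, 45.396) = (-148.351, 239.144) km/h.
Speed = |(-148.351, 239.144)| = 281.421 km/h.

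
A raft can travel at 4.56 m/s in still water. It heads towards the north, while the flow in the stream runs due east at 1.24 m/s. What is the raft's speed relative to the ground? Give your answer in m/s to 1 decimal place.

4.7 m/s

Taking east as x and north as y: velocity relative to the water = (0.000, 4.560) m/s; the water relative to ground = (1.240, 0.000) m/s.
Velocity relative to ground = (0.000, 4.560) + (1.240, 0.000) = (1.240, 4.560) m/s.
Speed = |(1.240, 4.560)| = 4.726 m/s.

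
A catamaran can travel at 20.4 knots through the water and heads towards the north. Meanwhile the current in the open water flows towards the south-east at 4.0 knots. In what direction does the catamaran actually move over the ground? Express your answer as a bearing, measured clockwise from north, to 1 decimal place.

Taking east as x and north as y: velocity relative to the water = (0.000, 20.400) knots; the water relative to ground = (2.828, -2.828) knots.
Velocity relative to ground = (0.000, 20.400) + (2.828, -2.828) = (2.828, 17.572) knots.
Bearing = atan2(2.83, 17.57) = 9.14° clockwise from north.

009.1°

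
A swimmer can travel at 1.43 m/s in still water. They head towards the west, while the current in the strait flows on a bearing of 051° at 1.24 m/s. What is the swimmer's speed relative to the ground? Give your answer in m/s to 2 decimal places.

0.91 m/s

Taking east as x and north as y: velocity relative to the water = (-1.430, 0.000) m/s; the water relative to ground = (0.964, 0.780) m/s.
Velocity relative to ground = (-1.430, 0.000) + (0.964, 0.780) = (-0.466, 0.780) m/s.
Speed = |(-0.466, 0.780)| = 0.909 m/s.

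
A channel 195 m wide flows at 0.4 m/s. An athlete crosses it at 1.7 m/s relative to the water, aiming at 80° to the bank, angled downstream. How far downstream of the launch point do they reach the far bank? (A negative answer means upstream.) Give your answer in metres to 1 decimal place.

81.0 m

Perpendicular speed = 1.674 m/s; crossing time = 195 / 1.674 = 116.475 s.
Net downstream speed = 0.695 m/s.
Drift = 0.695 × 116.475 = 80.974 m (downstream).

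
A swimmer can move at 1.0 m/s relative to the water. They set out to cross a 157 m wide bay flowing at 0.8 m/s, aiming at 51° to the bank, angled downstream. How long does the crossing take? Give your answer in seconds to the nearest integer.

The component of the swimmer's velocity perpendicular to the bank is 1.0 × sin 51° = 0.777 m/s.
The flow acts along the bank and has no component across it.
Time = 157 / 0.777 = 202.021 s.

202 s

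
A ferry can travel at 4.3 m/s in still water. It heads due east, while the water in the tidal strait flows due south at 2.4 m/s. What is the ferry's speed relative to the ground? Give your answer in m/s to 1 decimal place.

4.9 m/s

Taking east as x and north as y: velocity relative to the water = (4.300, 0.000) m/s; the water relative to ground = (0.000, -2.400) m/s.
Velocity relative to ground = (4.300, 0.000) + (0.000, -2.400) = (4.300, -2.400) m/s.
Speed = |(4.300, -2.400)| = 4.924 m/s.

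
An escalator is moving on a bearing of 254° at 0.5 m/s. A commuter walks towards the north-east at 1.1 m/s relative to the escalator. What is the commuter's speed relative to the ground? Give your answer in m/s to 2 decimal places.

0.71 m/s

Taking east as x and north as y: escalator velocity = (-0.481, -0.138) m/s; commuter velocity relative to escalator = (0.778, 0.778) m/s.
Velocity relative to ground = (-0.481, -0.138) + (0.778, 0.778) = (0.297, 0.640) m/s.
Speed = |(0.297, 0.640)| = 0.706 m/s.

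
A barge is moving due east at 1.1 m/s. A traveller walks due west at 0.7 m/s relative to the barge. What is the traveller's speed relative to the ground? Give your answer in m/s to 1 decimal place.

Taking east as x and north as y: barge velocity = (1.100, 0.000) m/s; traveller velocity relative to barge = (-0.700, 0.000) m/s.
Velocity relative to ground = (1.100, 0.000) + (-0.700, 0.000) = (0.400, 0.000) m/s.
Speed = |(0.400, 0.000)| = 0.400 m/s.

0.4 m/s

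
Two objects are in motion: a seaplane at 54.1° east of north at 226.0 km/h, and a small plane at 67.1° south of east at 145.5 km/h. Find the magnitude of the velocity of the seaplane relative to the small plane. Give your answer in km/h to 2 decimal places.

Taking east as x and north as y: seaplane velocity = (183.069, 132.520) km/h; small plane velocity = (56.618, -134.032) km/h.
Velocity of seaplane relative to small plane = (183.069, 132.520) − (56.618, -134.032) = (126.452, 266.553) km/h.
Magnitude = |(126.452, 266.553)| = 295.026 km/h.

295.03 km/h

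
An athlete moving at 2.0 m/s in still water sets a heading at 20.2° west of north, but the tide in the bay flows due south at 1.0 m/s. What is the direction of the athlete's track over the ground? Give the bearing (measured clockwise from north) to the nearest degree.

322°

Taking east as x and north as y: velocity relative to the water = (-0.691, 1.877) m/s; the water relative to ground = (0.000, -1.000) m/s.
Velocity relative to ground = (-0.691, 1.877) + (0.000, -1.000) = (-0.691, 0.877) m/s.
Bearing = atan2(-0.69, 0.88) = 321.78° clockwise from north.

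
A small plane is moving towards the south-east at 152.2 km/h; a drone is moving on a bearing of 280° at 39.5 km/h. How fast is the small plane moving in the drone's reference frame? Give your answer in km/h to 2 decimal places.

185.94 km/h

Taking east as x and north as y: small plane velocity = (107.622, -107.622) km/h; drone velocity = (-38.900, 6.859) km/h.
Velocity of small plane relative to drone = (107.622, -107.622) − (-38.900, 6.859) = (146.522, -114.481) km/h.
Magnitude = |(146.522, -114.481)| = 185.942 km/h.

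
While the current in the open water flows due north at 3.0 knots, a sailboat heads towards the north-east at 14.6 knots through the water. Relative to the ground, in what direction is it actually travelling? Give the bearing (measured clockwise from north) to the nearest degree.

Taking east as x and north as y: velocity relative to the water = (10.324, 10.324) knots; the water relative to ground = (0.000, 3.000) knots.
Velocity relative to ground = (10.324, 10.324) + (0.000, 3.000) = (10.324, 13.324) knots.
Bearing = atan2(10.32, 13.32) = 37.77° clockwise from north.

038°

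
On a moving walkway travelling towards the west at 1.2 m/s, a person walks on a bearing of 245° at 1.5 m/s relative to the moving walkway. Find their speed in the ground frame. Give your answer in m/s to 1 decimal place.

2.6 m/s

Taking east as x and north as y: moving walkway velocity = (-1.200, 0.000) m/s; person velocity relative to moving walkway = (-1.359, -0.634) m/s.
Velocity relative to ground = (-1.200, 0.000) + (-1.359, -0.634) = (-2.559, -0.634) m/s.
Speed = |(-2.559, -0.634)| = 2.637 m/s.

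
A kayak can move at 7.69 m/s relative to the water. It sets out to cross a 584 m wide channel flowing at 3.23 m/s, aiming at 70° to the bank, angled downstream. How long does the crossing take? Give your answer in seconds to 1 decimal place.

80.8 s

The component of the kayak's velocity perpendicular to the bank is 7.69 × sin 70° = 7.226 m/s.
Only the cross-stream component determines the crossing time; the current contributes nothing perpendicular to the bank.
Time = 584 / 7.226 = 80.817 s.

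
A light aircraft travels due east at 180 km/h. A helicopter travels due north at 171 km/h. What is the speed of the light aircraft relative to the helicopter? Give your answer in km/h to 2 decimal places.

248.28 km/h

Taking east as x and north as y: light aircraft velocity = (180.000, 0.000) km/h; helicopter velocity = (0.000, 171.000) km/h.
Velocity of light aircraft relative to helicopter = (180.000, 0.000) − (0.000, 171.000) = (180.000, -171.000) km/h.
Magnitude = |(180.000, -171.000)| = 248.276 km/h.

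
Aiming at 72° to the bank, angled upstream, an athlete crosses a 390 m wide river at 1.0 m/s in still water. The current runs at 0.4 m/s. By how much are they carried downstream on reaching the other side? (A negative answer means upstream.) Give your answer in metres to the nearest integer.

37 m

Perpendicular speed = 0.951 m/s; crossing time = 390 / 0.951 = 410.070 s.
Net downstream speed = 0.091 m/s.
Drift = 0.091 × 410.070 = 37.309 m (downstream).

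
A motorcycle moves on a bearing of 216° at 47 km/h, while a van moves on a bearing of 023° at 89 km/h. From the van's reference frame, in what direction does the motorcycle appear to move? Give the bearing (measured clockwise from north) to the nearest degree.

207°

Taking east as x and north as y: motorcycle velocity = (-27.626, -38.024) km/h; van velocity = (34.775, 81.925) km/h.
Velocity of motorcycle relative to van = (-27.626, -38.024) − (34.775, 81.925) = (-62.401, -119.949) km/h.
Bearing = atan2(-62.40, -119.95) = 207.48° clockwise from north.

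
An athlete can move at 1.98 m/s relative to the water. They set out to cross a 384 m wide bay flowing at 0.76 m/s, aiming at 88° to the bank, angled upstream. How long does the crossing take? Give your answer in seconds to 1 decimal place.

The component of the athlete's velocity perpendicular to the bank is 1.98 × sin 88° = 1.979 m/s.
The flow acts along the bank and has no component across it.
Time = 384 / 1.979 = 194.058 s.

194.1 s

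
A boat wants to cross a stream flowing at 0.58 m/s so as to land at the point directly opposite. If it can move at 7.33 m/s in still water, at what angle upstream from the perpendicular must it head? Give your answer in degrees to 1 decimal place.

4.5°

To cancel the current, the upstream component of the boat's velocity must equal the flow: 7.33 sin θ = 0.58.
sin θ = 0.58 / 7.33 = 0.0791.
θ = arcsin(0.0791) = 4.538°.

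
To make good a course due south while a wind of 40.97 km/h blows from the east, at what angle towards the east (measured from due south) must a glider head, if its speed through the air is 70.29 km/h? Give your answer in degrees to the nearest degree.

The wind pushes perpendicular to the desired track; the heading must have a component into the wind equal to 40.97 km/h: 70.29 sin θ = 40.97.
sin θ = 0.5829, so θ = 35.653°.

36°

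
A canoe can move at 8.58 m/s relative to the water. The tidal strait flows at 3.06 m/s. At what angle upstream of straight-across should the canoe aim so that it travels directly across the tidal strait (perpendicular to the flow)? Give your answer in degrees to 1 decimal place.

20.9°

To cancel the current, the upstream component of the canoe's velocity must equal the flow: 8.58 sin θ = 3.06.
sin θ = 3.06 / 8.58 = 0.3566.
θ = arcsin(0.3566) = 20.894°.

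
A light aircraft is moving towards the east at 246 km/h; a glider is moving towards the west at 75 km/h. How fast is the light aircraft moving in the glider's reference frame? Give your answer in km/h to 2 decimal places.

321.00 km/h

Taking east as x and north as y: light aircraft velocity = (246.000, 0.000) km/h; glider velocity = (-75.000, 0.000) km/h.
Velocity of light aircraft relative to glider = (246.000, 0.000) − (-75.000, 0.000) = (321.000, 0.000) km/h.
Magnitude = |(321.000, 0.000)| = 321.000 km/h.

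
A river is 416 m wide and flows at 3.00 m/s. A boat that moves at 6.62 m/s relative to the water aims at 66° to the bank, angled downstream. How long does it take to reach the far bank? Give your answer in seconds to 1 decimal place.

68.8 s

The component of the boat's velocity perpendicular to the bank is 6.62 × sin 66° = 6.048 m/s.
The current is parallel to the bank, so it does not affect the crossing time.
Time = 416 / 6.048 = 68.787 s.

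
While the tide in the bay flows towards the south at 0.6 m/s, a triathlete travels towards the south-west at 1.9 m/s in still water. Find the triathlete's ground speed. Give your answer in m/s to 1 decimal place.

2.4 m/s

Taking east as x and north as y: velocity relative to the water = (-1.344, -1.344) m/s; the water relative to ground = (0.000, -0.600) m/s.
Velocity relative to ground = (-1.344, -1.344) + (0.000, -0.600) = (-1.344, -1.944) m/s.
Speed = |(-1.344, -1.944)| = 2.363 m/s.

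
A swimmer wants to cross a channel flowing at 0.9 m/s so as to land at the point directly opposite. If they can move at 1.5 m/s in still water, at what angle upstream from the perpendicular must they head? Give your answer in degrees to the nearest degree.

To cancel the current, the upstream component of the swimmer's velocity must equal the flow: 1.5 sin θ = 0.9.
sin θ = 0.9 / 1.5 = 0.6000.
θ = arcsin(0.6000) = 36.870°.

37°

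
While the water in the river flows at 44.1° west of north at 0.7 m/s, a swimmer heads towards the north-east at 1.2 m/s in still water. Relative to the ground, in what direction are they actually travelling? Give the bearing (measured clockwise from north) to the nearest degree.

015°

Taking east as x and north as y: velocity relative to the water = (0.849, 0.849) m/s; the water relative to ground = (-0.487, 0.503) m/s.
Velocity relative to ground = (0.849, 0.849) + (-0.487, 0.503) = (0.361, 1.351) m/s.
Bearing = atan2(0.36, 1.35) = 14.97° clockwise from north.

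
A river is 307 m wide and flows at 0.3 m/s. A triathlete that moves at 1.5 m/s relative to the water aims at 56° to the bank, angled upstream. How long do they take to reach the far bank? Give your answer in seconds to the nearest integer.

The component of the triathlete's velocity perpendicular to the bank is 1.5 × sin 56° = 1.244 m/s.
The current is parallel to the bank, so it does not affect the crossing time.
Time = 307 / 1.244 = 246.873 s.

247 s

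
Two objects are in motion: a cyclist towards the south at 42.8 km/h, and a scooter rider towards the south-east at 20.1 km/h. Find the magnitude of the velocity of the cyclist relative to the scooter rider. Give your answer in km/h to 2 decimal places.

31.93 km/h

Taking east as x and north as y: cyclist velocity = (0.000, -42.800) km/h; scooter rider velocity = (14.213, -14.213) km/h.
Velocity of cyclist relative to scooter rider = (0.000, -42.800) − (14.213, -14.213) = (-14.213, -28.587) km/h.
Magnitude = |(-14.213, -28.587)| = 31.925 km/h.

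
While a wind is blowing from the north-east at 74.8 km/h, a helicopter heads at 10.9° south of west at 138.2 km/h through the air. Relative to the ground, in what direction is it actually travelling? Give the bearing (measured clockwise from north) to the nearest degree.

Taking east as x and north as y: velocity relative to the air = (-135.707, -26.133) km/h; the air relative to ground = (-52.892, -52.892) km/h.
Velocity relative to ground = (-135.707, -26.133) + (-52.892, -52.892) = (-188.598, -79.025) km/h.
Bearing = atan2(-188.60, -79.02) = 247.27° clockwise from north.

247°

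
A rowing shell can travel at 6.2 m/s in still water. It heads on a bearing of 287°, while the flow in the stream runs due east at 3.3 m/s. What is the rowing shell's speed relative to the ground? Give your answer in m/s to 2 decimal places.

3.19 m/s

Taking east as x and north as y: velocity relative to the water = (-5.929, 1.813) m/s; the water relative to ground = (3.300, 0.000) m/s.
Velocity relative to ground = (-5.929, 1.813) + (3.300, 0.000) = (-2.629, 1.813) m/s.
Speed = |(-2.629, 1.813)| = 3.193 m/s.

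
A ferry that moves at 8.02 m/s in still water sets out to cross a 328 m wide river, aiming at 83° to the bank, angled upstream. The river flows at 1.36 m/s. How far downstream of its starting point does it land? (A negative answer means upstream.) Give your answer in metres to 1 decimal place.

15.8 m

Perpendicular speed = 7.960 m/s; crossing time = 328 / 7.960 = 41.205 s.
Net downstream speed = 0.383 m/s.
Drift = 0.383 × 41.205 = 15.765 m (downstream).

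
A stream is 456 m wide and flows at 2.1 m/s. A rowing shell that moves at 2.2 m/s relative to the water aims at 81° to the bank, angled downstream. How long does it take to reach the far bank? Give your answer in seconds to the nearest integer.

The component of the rowing shell's velocity perpendicular to the bank is 2.2 × sin 81° = 2.173 m/s.
Only the cross-stream component determines the crossing time; the current contributes nothing perpendicular to the bank.
Time = 456 / 2.173 = 209.856 s.

210 s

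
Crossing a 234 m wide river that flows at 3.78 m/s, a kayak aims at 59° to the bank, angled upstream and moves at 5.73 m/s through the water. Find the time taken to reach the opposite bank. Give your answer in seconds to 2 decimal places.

47.64 s

The component of the kayak's velocity perpendicular to the bank is 5.73 × sin 59° = 4.912 m/s.
Only the cross-stream component determines the crossing time; the current contributes nothing perpendicular to the bank.
Time = 234 / 4.912 = 47.643 s.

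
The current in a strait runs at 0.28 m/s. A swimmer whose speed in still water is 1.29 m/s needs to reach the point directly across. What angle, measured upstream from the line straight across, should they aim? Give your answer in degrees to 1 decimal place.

To cancel the current, the upstream component of the swimmer's velocity must equal the flow: 1.29 sin θ = 0.28.
sin θ = 0.28 / 1.29 = 0.2171.
θ = arcsin(0.2171) = 12.536°.

12.5°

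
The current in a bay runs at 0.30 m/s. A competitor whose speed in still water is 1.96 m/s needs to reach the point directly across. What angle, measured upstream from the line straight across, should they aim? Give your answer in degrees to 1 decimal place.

8.8°

To cancel the current, the upstream component of the competitor's velocity must equal the flow: 1.96 sin θ = 0.30.
sin θ = 0.30 / 1.96 = 0.1531.
θ = arcsin(0.1531) = 8.804°.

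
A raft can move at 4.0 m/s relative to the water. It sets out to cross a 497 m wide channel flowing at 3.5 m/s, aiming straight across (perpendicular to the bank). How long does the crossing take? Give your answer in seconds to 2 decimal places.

The component of the raft's velocity perpendicular to the bank is 4.0 m/s.
Only the cross-stream component determines the crossing time; the current contributes nothing perpendicular to the bank.
Time = 497 / 4.000 = 124.250 s.

124.25 s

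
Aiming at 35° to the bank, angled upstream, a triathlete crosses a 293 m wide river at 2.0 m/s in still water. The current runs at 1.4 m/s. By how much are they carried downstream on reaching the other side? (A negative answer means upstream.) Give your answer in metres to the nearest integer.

Perpendicular speed = 1.147 m/s; crossing time = 293 / 1.147 = 255.415 s.
Net downstream speed = -0.238 m/s.
Drift = -0.238 × 255.415 = -60.866 m (upstream).

-61 m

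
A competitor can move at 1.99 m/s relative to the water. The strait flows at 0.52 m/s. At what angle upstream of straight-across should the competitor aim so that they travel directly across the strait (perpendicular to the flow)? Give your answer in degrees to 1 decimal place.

To cancel the current, the upstream component of the competitor's velocity must equal the flow: 1.99 sin θ = 0.52.
sin θ = 0.52 / 1.99 = 0.2613.
θ = arcsin(0.2613) = 15.148°.

15.1°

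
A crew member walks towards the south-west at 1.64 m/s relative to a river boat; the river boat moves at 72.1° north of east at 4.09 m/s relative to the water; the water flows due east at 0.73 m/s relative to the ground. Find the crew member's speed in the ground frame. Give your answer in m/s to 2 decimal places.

In east/north components (m/s): crew member relative to river boat = (-1.160, -1.160); river boat relative to water = (1.257, 3.892); water relative to ground = (0.730, 0.000).
Sum = (0.827, 2.732) m/s.
Speed = |(0.827, 2.732)| = 2.855 m/s.

2.85 m/s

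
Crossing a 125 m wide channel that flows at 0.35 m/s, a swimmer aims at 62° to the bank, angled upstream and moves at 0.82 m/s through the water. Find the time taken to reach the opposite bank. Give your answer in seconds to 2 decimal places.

The component of the swimmer's velocity perpendicular to the bank is 0.82 × sin 62° = 0.724 m/s.
The current is parallel to the bank, so it does not affect the crossing time.
Time = 125 / 0.724 = 172.648 s.

172.65 s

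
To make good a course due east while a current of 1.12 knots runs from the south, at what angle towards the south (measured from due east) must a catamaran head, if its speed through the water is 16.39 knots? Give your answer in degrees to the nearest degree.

The current pushes perpendicular to the desired track; the heading must have a component into the current equal to 1.12 knots: 16.39 sin θ = 1.12.
sin θ = 0.0683, so θ = 3.918°.

4°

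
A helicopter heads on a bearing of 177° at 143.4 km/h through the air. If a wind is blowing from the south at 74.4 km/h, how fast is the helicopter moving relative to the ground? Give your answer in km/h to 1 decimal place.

69.2 km/h

Taking east as x and north as y: velocity relative to the air = (7.505, -143.203) km/h; the air relative to ground = (0.000, 74.400) km/h.
Velocity relative to ground = (7.505, -143.203) + (0.000, 74.400) = (7.505, -68.803) km/h.
Speed = |(7.505, -68.803)| = 69.212 km/h.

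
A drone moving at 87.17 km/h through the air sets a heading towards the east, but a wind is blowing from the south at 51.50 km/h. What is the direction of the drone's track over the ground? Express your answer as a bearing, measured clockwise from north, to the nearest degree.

Taking east as x and north as y: velocity relative to the air = (87.170, 0.000) km/h; the air relative to ground = (0.000, 51.500) km/h.
Velocity relative to ground = (87.170, 0.000) + (0.000, 51.500) = (87.170, 51.500) km/h.
Bearing = atan2(87.17, 51.50) = 59.43° clockwise from north.

059°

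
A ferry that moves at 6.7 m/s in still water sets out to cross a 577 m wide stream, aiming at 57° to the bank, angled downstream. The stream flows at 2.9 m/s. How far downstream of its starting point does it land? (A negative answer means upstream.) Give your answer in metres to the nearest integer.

672 m

Perpendicular speed = 5.619 m/s; crossing time = 577 / 5.619 = 102.686 s.
Net downstream speed = 6.549 m/s.
Drift = 6.549 × 102.686 = 672.496 m (downstream).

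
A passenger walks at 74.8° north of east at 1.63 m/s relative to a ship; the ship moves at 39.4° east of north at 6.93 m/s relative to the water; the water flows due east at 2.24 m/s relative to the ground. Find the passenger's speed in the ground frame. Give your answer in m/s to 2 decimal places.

In east/north components (m/s): passenger relative to ship = (0.427, 1.573); ship relative to water = (4.399, 5.355); water relative to ground = (2.240, 0.000).
Sum = (7.066, 6.928) m/s.
Speed = |(7.066, 6.928)| = 9.896 m/s.

9.90 m/s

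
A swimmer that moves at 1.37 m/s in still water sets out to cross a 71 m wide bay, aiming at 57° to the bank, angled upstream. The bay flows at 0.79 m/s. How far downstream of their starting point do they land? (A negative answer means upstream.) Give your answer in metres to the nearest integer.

3 m

Perpendicular speed = 1.149 m/s; crossing time = 71 / 1.149 = 61.794 s.
Net downstream speed = 0.044 m/s.
Drift = 0.044 × 61.794 = 2.709 m (downstream).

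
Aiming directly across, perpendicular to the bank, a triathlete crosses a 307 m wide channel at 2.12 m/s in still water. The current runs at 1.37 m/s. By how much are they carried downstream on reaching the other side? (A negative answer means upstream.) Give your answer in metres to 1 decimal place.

Perpendicular speed = 2.120 m/s; crossing time = 307 / 2.120 = 144.811 s.
Net downstream speed = 1.370 m/s.
Drift = 1.370 × 144.811 = 198.392 m (downstream).

198.4 m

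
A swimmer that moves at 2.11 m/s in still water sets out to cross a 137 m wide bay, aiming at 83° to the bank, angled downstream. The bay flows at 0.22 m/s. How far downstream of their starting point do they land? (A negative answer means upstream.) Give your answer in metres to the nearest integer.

Perpendicular speed = 2.094 m/s; crossing time = 137 / 2.094 = 65.417 s.
Net downstream speed = 0.477 m/s.
Drift = 0.477 × 65.417 = 31.213 m (downstream).

31 m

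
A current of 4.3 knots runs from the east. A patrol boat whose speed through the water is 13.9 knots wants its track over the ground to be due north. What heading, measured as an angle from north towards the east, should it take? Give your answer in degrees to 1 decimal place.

The current pushes perpendicular to the desired track; the heading must have a component into the current equal to 4.3 knots: 13.9 sin θ = 4.3.
sin θ = 0.3094, so θ = 18.020°.

18.0°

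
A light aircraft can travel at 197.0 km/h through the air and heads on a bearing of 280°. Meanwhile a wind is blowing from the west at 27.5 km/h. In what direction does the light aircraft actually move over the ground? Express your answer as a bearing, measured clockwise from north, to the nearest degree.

Taking east as x and north as y: velocity relative to the air = (-194.007, 34.209) km/h; the air relative to ground = (27.500, 0.000) km/h.
Velocity relative to ground = (-194.007, 34.209) + (27.500, 0.000) = (-166.507, 34.209) km/h.
Bearing = atan2(-166.51, 34.21) = 281.61° clockwise from north.

282°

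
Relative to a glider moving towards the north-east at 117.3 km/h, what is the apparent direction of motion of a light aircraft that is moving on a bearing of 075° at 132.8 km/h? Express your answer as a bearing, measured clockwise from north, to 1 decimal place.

137.0°

Taking east as x and north as y: light aircraft velocity = (128.275, 34.371) km/h; glider velocity = (82.944, 82.944) km/h.
Velocity of light aircraft relative to glider = (128.275, 34.371) − (82.944, 82.944) = (45.331, -48.572) km/h.
Bearing = atan2(45.33, -48.57) = 136.98° clockwise from north.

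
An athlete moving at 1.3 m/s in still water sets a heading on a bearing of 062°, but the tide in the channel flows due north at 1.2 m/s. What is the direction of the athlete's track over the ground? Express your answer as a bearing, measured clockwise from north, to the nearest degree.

032°

Taking east as x and north as y: velocity relative to the water = (1.148, 0.610) m/s; the water relative to ground = (0.000, 1.200) m/s.
Velocity relative to ground = (1.148, 0.610) + (0.000, 1.200) = (1.148, 1.810) m/s.
Bearing = atan2(1.15, 1.81) = 32.38° clockwise from north.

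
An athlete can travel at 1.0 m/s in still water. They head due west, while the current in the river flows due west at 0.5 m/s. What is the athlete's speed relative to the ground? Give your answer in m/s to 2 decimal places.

1.50 m/s

Taking east as x and north as y: velocity relative to the water = (-1.000, 0.000) m/s; the water relative to ground = (-0.500, 0.000) m/s.
Velocity relative to ground = (-1.000, 0.000) + (-0.500, 0.000) = (-1.500, 0.000) m/s.
Speed = |(-1.500, 0.000)| = 1.500 m/s.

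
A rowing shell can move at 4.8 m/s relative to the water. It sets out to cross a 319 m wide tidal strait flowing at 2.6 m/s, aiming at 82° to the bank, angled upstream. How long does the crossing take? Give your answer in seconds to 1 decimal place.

The component of the rowing shell's velocity perpendicular to the bank is 4.8 × sin 82° = 4.753 m/s.
The flow acts along the bank and has no component across it.
Time = 319 / 4.753 = 67.111 s.

67.1 s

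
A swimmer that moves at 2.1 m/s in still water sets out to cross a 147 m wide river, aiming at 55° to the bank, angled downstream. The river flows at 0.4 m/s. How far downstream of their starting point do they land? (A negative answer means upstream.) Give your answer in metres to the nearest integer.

137 m

Perpendicular speed = 1.720 m/s; crossing time = 147 / 1.720 = 85.454 s.
Net downstream speed = 1.605 m/s.
Drift = 1.605 × 85.454 = 137.112 m (downstream).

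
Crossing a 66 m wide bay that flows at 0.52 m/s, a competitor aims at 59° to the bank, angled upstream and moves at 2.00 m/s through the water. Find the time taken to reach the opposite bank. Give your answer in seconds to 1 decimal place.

The component of the competitor's velocity perpendicular to the bank is 2.00 × sin 59° = 1.714 m/s.
The current is parallel to the bank, so it does not affect the crossing time.
Time = 66 / 1.714 = 38.499 s.

38.5 s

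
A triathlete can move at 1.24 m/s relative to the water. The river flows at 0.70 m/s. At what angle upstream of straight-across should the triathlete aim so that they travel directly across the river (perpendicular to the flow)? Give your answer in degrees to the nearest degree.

To cancel the current, the upstream component of the triathlete's velocity must equal the flow: 1.24 sin θ = 0.70.
sin θ = 0.70 / 1.24 = 0.5645.
θ = arcsin(0.5645) = 34.369°.

34°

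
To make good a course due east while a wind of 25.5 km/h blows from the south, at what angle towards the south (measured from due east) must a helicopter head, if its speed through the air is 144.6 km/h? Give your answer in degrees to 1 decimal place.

10.2°

The wind pushes perpendicular to the desired track; the heading must have a component into the wind equal to 25.5 km/h: 144.6 sin θ = 25.5.
sin θ = 0.1763, so θ = 10.157°.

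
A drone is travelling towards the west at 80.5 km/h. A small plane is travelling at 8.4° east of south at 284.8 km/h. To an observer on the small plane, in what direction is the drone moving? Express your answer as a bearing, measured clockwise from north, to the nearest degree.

337°

Taking east as x and north as y: drone velocity = (-80.500, 0.000) km/h; small plane velocity = (41.604, -281.745) km/h.
Velocity of drone relative to small plane = (-80.500, 0.000) − (41.604, -281.745) = (-122.104, 281.745) km/h.
Bearing = atan2(-122.10, 281.74) = 336.57° clockwise from north.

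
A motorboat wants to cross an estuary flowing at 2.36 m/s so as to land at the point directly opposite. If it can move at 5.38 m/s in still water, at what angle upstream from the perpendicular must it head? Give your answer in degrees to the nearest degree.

To cancel the current, the upstream component of the motorboat's velocity must equal the flow: 5.38 sin θ = 2.36.
sin θ = 2.36 / 5.38 = 0.4387.
θ = arcsin(0.4387) = 26.019°.

26°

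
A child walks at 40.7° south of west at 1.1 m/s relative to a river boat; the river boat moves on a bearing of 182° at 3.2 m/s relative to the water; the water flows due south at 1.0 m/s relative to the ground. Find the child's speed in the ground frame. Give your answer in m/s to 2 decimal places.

5.01 m/s

In east/north components (m/s): child relative to river boat = (-0.834, -0.717); river boat relative to water = (-0.112, -3.198); water relative to ground = (0.000, -1.000).
Sum = (-0.946, -4.915) m/s.
Speed = |(-0.946, -4.915)| = 5.005 m/s.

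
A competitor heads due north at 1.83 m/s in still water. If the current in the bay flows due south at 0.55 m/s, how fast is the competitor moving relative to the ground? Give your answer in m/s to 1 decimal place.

1.3 m/s

Taking east as x and north as y: velocity relative to the water = (0.000, 1.830) m/s; the water relative to ground = (0.000, -0.550) m/s.
Velocity relative to ground = (0.000, 1.830) + (0.000, -0.550) = (0.000, 1.280) m/s.
Speed = |(0.000, 1.280)| = 1.280 m/s.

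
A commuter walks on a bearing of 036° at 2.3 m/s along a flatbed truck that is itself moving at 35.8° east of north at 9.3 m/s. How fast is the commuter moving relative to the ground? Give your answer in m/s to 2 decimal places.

Taking east as x and north as y: flatbed truck velocity = (5.440, 7.543) m/s; commuter velocity relative to flatbed truck = (1.352, 1.861) m/s.
Velocity relative to ground = (5.440, 7.543) + (1.352, 1.861) = (6.792, 9.404) m/s.
Speed = |(6.792, 9.404)| = 11.600 m/s.

11.60 m/s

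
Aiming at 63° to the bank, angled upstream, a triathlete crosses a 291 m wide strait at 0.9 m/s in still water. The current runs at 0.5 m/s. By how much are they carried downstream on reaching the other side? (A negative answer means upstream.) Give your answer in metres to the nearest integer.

Perpendicular speed = 0.802 m/s; crossing time = 291 / 0.802 = 362.885 s.
Net downstream speed = 0.091 m/s.
Drift = 0.091 × 362.885 = 33.171 m (downstream).

33 m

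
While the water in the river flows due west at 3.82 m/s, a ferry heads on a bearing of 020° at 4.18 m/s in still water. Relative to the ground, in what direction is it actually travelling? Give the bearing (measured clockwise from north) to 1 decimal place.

Taking east as x and north as y: velocity relative to the water = (1.430, 3.928) m/s; the water relative to ground = (-3.820, 0.000) m/s.
Velocity relative to ground = (1.430, 3.928) + (-3.820, 0.000) = (-2.390, 3.928) m/s.
Bearing = atan2(-2.39, 3.93) = 328.68° clockwise from north.

328.7°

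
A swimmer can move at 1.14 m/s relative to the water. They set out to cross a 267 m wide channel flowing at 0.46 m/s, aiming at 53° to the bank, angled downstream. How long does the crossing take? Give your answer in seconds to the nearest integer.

The component of the swimmer's velocity perpendicular to the bank is 1.14 × sin 53° = 0.910 m/s.
The current is parallel to the bank, so it does not affect the crossing time.
Time = 267 / 0.910 = 293.263 s.

293 s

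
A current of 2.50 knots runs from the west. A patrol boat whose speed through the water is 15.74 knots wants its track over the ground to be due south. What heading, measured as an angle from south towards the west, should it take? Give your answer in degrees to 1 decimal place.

The current pushes perpendicular to the desired track; the heading must have a component into the current equal to 2.50 knots: 15.74 sin θ = 2.50.
sin θ = 0.1588, so θ = 9.139°.

9.1°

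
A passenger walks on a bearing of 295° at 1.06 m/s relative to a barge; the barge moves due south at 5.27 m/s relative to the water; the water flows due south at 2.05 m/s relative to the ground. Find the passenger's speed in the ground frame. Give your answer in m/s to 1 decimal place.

In east/north components (m/s): passenger relative to barge = (-0.961, 0.448); barge relative to water = (0.000, -5.270); water relative to ground = (0.000, -2.050).
Sum = (-0.961, -6.872) m/s.
Speed = |(-0.961, -6.872)| = 6.939 m/s.

6.9 m/s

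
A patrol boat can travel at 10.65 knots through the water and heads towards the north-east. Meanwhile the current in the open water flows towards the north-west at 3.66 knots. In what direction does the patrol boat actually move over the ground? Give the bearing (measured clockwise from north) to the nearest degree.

Taking east as x and north as y: velocity relative to the water = (7.531, 7.531) knots; the water relative to ground = (-2.588, 2.588) knots.
Velocity relative to ground = (7.531, 7.531) + (-2.588, 2.588) = (4.943, 10.119) knots.
Bearing = atan2(4.94, 10.12) = 26.03° clockwise from north.

026°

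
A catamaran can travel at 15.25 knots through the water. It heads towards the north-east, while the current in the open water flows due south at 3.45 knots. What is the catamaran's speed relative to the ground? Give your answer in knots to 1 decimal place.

13.0 knots

Taking east as x and north as y: velocity relative to the water = (10.783, 10.783) knots; the water relative to ground = (0.000, -3.450) knots.
Velocity relative to ground = (10.783, 10.783) + (0.000, -3.450) = (10.783, 7.333) knots.
Speed = |(10.783, 7.333)| = 13.041 knots.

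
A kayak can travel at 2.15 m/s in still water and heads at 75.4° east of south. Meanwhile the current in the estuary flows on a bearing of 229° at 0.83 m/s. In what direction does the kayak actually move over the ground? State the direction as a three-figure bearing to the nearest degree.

Taking east as x and north as y: velocity relative to the water = (2.081, -0.542) m/s; the water relative to ground = (-0.626, -0.545) m/s.
Velocity relative to ground = (2.081, -0.542) + (-0.626, -0.545) = (1.454, -1.086) m/s.
Bearing = atan2(1.45, -1.09) = 126.77° clockwise from north.

127°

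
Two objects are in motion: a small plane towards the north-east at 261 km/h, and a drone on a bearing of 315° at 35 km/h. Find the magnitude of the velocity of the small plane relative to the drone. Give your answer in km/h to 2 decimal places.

263.34 km/h

Taking east as x and north as y: small plane velocity = (184.555, 184.555) km/h; drone velocity = (-24.749, 24.749) km/h.
Velocity of small plane relative to drone = (184.555, 184.555) − (-24.749, 24.749) = (209.304, 159.806) km/h.
Magnitude = |(209.304, 159.806)| = 263.336 km/h.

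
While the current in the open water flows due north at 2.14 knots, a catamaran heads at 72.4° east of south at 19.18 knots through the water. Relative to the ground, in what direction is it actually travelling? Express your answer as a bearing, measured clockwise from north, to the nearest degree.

Taking east as x and north as y: velocity relative to the water = (18.282, -5.799) knots; the water relative to ground = (0.000, 2.140) knots.
Velocity relative to ground = (18.282, -5.799) + (0.000, 2.140) = (18.282, -3.659) knots.
Bearing = atan2(18.28, -3.66) = 101.32° clockwise from north.

101°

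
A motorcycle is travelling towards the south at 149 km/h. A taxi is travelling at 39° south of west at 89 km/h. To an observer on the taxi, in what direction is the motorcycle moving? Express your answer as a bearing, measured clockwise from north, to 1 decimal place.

143.4°

Taking east as x and north as y: motorcycle velocity = (0.000, -149.000) km/h; taxi velocity = (-69.166, -56.010) km/h.
Velocity of motorcycle relative to taxi = (0.000, -149.000) − (-69.166, -56.010) = (69.166, -92.990) km/h.
Bearing = atan2(69.17, -92.99) = 143.36° clockwise from north.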